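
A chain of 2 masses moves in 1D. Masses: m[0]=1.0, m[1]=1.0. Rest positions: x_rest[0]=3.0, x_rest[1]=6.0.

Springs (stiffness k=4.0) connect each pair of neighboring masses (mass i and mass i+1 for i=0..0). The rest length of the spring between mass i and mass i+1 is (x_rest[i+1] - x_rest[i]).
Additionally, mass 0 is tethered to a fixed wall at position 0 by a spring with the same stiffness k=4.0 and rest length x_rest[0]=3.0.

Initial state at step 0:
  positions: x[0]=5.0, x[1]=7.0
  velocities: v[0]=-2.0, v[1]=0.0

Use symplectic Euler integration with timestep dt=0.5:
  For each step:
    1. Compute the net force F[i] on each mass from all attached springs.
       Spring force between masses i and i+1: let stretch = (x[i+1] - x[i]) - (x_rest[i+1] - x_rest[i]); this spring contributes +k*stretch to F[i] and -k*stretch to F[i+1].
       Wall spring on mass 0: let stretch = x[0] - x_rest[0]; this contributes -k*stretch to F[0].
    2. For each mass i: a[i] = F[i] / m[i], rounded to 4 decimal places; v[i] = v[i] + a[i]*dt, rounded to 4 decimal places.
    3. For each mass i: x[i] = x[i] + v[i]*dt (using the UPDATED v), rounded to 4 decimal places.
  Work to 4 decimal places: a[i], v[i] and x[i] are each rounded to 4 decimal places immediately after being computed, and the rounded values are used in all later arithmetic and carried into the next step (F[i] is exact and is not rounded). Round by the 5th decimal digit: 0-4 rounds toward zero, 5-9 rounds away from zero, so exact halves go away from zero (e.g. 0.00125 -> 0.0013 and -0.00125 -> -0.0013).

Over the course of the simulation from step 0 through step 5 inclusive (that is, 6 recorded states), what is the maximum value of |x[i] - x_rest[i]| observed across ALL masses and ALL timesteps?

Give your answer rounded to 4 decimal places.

Answer: 3.0000

Derivation:
Step 0: x=[5.0000 7.0000] v=[-2.0000 0.0000]
Step 1: x=[1.0000 8.0000] v=[-8.0000 2.0000]
Step 2: x=[3.0000 5.0000] v=[4.0000 -6.0000]
Step 3: x=[4.0000 3.0000] v=[2.0000 -4.0000]
Step 4: x=[0.0000 5.0000] v=[-8.0000 4.0000]
Step 5: x=[1.0000 5.0000] v=[2.0000 0.0000]
Max displacement = 3.0000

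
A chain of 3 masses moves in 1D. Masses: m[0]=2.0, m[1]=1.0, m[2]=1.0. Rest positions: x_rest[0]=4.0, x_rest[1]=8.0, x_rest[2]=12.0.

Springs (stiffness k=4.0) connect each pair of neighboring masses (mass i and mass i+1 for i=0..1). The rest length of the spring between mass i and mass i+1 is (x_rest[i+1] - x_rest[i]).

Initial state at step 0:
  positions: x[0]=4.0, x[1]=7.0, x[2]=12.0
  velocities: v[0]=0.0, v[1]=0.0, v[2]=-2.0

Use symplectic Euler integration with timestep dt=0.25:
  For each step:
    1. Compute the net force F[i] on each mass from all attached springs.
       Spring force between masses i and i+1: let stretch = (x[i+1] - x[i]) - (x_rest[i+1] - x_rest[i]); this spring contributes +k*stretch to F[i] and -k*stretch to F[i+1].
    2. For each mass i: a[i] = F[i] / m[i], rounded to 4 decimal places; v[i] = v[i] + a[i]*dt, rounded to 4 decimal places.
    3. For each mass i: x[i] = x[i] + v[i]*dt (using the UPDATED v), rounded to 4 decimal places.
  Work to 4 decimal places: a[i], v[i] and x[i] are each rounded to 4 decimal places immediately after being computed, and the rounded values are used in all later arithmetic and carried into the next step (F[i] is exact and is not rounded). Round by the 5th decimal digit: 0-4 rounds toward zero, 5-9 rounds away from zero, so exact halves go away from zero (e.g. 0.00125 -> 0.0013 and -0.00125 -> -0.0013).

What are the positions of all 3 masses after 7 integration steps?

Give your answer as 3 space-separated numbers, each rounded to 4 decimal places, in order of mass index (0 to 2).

Step 0: x=[4.0000 7.0000 12.0000] v=[0.0000 0.0000 -2.0000]
Step 1: x=[3.8750 7.5000 11.2500] v=[-0.5000 2.0000 -3.0000]
Step 2: x=[3.7031 8.0313 10.5625] v=[-0.6875 2.1250 -2.7500]
Step 3: x=[3.5723 8.1133 10.2422] v=[-0.5234 0.3280 -1.2812]
Step 4: x=[3.5091 7.5923 10.3897] v=[-0.2529 -2.0841 0.5899]
Step 5: x=[3.4563 6.7498 10.8378] v=[-0.2113 -3.3699 1.7925]
Step 6: x=[3.3152 6.1060 11.2639] v=[-0.5646 -2.5754 1.7045]
Step 7: x=[3.0229 6.0539 11.4006] v=[-1.1692 -0.2083 0.5466]

Answer: 3.0229 6.0539 11.4006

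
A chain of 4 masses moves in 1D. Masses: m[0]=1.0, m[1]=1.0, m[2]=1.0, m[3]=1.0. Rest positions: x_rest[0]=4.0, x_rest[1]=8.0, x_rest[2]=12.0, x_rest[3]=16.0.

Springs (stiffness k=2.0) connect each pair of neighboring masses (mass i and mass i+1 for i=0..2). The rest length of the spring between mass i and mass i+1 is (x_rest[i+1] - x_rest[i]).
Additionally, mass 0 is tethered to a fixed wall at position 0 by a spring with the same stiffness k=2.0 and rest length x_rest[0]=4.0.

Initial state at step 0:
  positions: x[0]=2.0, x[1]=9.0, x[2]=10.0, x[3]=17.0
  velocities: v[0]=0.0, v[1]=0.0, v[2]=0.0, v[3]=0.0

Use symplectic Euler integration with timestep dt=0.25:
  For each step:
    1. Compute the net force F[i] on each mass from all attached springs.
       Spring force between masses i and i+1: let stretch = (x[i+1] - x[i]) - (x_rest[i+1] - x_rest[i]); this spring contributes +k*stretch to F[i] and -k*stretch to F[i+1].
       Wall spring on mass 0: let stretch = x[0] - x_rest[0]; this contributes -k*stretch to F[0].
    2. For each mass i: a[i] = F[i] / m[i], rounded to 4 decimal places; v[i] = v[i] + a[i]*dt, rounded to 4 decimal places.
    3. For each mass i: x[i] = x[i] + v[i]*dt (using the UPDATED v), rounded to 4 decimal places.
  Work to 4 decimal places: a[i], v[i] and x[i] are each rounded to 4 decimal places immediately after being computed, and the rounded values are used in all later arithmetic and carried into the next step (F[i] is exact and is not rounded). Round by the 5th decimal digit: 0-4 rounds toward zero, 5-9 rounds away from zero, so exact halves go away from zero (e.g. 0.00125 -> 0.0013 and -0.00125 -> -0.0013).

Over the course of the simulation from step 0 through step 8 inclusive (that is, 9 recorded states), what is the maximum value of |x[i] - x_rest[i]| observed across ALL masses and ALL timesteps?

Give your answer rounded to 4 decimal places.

Step 0: x=[2.0000 9.0000 10.0000 17.0000] v=[0.0000 0.0000 0.0000 0.0000]
Step 1: x=[2.6250 8.2500 10.7500 16.6250] v=[2.5000 -3.0000 3.0000 -1.5000]
Step 2: x=[3.6250 7.1094 11.9219 16.0156] v=[4.0000 -4.5625 4.6875 -2.4375]
Step 3: x=[4.6074 6.1348 13.0039 15.3945] v=[3.9297 -3.8985 4.3281 -2.4844]
Step 4: x=[5.2048 5.8279 13.5261 14.9746] v=[2.3897 -1.2277 2.0889 -1.6797]
Step 5: x=[5.2295 6.4054 13.2671 14.8736] v=[0.0989 2.3099 -1.0360 -0.4040]
Step 6: x=[4.7475 7.6936 12.3512 15.0718] v=[-1.9279 5.1528 -3.6636 0.7928]
Step 7: x=[4.0404 9.1958 11.1932 15.4299] v=[-2.8286 6.0086 -4.6321 1.4325]
Step 8: x=[3.4726 10.3032 10.3151 15.7585] v=[-2.2711 4.4296 -3.5125 1.3142]
Max displacement = 2.3032

Answer: 2.3032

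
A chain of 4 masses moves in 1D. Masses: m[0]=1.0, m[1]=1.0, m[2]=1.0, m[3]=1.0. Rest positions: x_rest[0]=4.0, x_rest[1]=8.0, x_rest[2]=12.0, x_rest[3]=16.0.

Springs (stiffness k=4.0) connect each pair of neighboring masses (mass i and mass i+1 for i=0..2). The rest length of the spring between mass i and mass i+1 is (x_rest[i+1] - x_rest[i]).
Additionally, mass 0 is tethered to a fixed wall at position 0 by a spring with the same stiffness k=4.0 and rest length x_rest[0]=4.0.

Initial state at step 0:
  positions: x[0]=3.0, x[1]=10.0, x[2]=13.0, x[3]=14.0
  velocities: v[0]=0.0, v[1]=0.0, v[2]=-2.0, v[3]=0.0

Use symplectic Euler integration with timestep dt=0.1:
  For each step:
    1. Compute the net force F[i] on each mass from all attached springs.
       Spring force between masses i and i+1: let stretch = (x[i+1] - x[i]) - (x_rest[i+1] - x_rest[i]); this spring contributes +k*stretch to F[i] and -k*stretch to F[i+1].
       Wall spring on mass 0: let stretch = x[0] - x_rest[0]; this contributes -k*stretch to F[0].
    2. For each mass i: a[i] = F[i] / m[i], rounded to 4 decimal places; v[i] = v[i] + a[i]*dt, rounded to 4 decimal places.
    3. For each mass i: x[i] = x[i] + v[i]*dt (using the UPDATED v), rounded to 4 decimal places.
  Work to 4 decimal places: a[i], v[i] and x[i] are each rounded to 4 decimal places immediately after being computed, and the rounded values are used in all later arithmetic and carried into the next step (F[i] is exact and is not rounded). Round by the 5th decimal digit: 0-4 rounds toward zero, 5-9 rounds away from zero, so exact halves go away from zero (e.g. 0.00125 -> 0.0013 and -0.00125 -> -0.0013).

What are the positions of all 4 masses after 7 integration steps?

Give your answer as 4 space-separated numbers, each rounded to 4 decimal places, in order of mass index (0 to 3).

Step 0: x=[3.0000 10.0000 13.0000 14.0000] v=[0.0000 0.0000 -2.0000 0.0000]
Step 1: x=[3.1600 9.8400 12.7200 14.1200] v=[1.6000 -1.6000 -2.8000 1.2000]
Step 2: x=[3.4608 9.5280 12.3808 14.3440] v=[3.0080 -3.1200 -3.3920 2.2400]
Step 3: x=[3.8659 9.0874 12.0060 14.6495] v=[4.0506 -4.4058 -3.7478 3.0547]
Step 4: x=[4.3252 8.5547 11.6202 15.0092] v=[4.5928 -5.3270 -3.8578 3.5973]
Step 5: x=[4.7807 7.9754 11.2474 15.3934] v=[4.5545 -5.7926 -3.7284 3.8417]
Step 6: x=[5.1727 7.3992 10.9095 15.7717] v=[3.9201 -5.7617 -3.3788 3.7833]
Step 7: x=[5.4469 6.8744 10.6257 16.1155] v=[2.7416 -5.2482 -2.8380 3.4384]

Answer: 5.4469 6.8744 10.6257 16.1155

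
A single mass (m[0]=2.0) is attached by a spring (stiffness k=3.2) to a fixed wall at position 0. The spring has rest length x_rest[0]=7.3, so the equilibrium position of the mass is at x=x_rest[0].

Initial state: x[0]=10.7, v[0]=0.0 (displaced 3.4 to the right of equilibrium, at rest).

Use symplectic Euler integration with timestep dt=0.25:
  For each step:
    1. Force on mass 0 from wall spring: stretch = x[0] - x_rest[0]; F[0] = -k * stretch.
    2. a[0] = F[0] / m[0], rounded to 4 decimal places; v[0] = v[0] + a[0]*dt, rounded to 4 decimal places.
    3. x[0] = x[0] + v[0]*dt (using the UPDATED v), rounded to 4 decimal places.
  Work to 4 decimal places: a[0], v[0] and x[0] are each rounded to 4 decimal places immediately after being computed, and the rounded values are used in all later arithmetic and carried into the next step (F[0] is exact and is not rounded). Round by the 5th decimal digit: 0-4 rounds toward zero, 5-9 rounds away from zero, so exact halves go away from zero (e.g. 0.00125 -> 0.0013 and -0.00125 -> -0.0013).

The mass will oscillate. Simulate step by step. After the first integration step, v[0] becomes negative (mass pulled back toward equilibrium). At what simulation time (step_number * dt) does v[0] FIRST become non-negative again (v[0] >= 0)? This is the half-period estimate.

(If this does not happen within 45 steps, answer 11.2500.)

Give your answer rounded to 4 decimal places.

Answer: 2.5000

Derivation:
Step 0: x=[10.7000] v=[0.0000]
Step 1: x=[10.3600] v=[-1.3600]
Step 2: x=[9.7140] v=[-2.5840]
Step 3: x=[8.8266] v=[-3.5496]
Step 4: x=[7.7865] v=[-4.1603]
Step 5: x=[6.6978] v=[-4.3549]
Step 6: x=[5.6693] v=[-4.1140]
Step 7: x=[4.8039] v=[-3.4617]
Step 8: x=[4.1881] v=[-2.4633]
Step 9: x=[3.8835] v=[-1.2186]
Step 10: x=[3.9205] v=[0.1480]
First v>=0 after going negative at step 10, time=2.5000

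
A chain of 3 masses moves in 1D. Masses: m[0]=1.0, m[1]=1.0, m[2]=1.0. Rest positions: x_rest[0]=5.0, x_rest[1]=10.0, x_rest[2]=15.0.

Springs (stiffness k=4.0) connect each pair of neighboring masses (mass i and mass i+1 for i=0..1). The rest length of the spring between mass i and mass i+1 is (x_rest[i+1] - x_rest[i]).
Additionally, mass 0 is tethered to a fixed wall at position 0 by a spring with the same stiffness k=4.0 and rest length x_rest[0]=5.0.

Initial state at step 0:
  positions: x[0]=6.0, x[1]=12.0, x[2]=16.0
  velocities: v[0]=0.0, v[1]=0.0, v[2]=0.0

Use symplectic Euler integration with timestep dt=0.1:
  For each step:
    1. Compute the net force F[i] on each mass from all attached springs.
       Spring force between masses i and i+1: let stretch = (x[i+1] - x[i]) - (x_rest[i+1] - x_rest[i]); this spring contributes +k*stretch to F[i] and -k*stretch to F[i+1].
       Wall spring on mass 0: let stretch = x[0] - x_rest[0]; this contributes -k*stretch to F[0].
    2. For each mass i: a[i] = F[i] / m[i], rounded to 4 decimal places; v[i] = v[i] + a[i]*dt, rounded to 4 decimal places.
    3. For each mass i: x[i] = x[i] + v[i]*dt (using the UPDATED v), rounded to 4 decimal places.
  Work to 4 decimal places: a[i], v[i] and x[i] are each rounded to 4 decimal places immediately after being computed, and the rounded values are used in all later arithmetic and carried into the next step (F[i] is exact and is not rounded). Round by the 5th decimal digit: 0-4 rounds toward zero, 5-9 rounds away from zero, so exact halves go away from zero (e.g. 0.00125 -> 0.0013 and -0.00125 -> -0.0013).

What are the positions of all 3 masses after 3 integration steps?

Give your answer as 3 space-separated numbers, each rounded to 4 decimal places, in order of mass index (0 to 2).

Step 0: x=[6.0000 12.0000 16.0000] v=[0.0000 0.0000 0.0000]
Step 1: x=[6.0000 11.9200 16.0400] v=[0.0000 -0.8000 0.4000]
Step 2: x=[5.9968 11.7680 16.1152] v=[-0.0320 -1.5200 0.7520]
Step 3: x=[5.9846 11.5590 16.2165] v=[-0.1222 -2.0896 1.0131]

Answer: 5.9846 11.5590 16.2165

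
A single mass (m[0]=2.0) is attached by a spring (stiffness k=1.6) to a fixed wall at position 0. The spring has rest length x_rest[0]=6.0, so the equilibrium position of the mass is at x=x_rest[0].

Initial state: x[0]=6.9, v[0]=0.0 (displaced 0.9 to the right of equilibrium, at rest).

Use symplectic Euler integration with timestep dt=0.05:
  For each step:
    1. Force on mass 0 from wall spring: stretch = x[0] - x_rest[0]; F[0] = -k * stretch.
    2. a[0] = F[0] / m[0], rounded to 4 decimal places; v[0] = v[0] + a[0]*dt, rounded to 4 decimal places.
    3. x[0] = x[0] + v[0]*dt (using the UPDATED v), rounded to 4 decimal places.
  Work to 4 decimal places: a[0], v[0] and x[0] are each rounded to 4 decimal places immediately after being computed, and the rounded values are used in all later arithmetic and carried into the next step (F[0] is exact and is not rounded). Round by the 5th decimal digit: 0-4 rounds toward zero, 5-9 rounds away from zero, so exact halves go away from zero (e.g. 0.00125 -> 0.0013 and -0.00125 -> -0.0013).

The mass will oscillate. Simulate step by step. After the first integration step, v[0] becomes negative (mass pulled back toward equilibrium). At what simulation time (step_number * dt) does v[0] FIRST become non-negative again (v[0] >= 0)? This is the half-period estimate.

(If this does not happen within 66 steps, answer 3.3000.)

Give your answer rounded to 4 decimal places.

Answer: 3.3000

Derivation:
Step 0: x=[6.9000] v=[0.0000]
Step 1: x=[6.8982] v=[-0.0360]
Step 2: x=[6.8946] v=[-0.0719]
Step 3: x=[6.8892] v=[-0.1077]
Step 4: x=[6.8820] v=[-0.1433]
Step 5: x=[6.8731] v=[-0.1786]
Step 6: x=[6.8624] v=[-0.2135]
Step 7: x=[6.8500] v=[-0.2480]
Step 8: x=[6.8359] v=[-0.2820]
Step 9: x=[6.8201] v=[-0.3154]
Step 10: x=[6.8027] v=[-0.3482]
Step 11: x=[6.7837] v=[-0.3803]
Step 12: x=[6.7631] v=[-0.4117]
Step 13: x=[6.7410] v=[-0.4422]
Step 14: x=[6.7174] v=[-0.4718]
Step 15: x=[6.6924] v=[-0.5005]
Step 16: x=[6.6660] v=[-0.5282]
Step 17: x=[6.6383] v=[-0.5548]
Step 18: x=[6.6093] v=[-0.5803]
Step 19: x=[6.5791] v=[-0.6047]
Step 20: x=[6.5477] v=[-0.6279]
Step 21: x=[6.5152] v=[-0.6498]
Step 22: x=[6.4817] v=[-0.6704]
Step 23: x=[6.4472] v=[-0.6897]
Step 24: x=[6.4118] v=[-0.7076]
Step 25: x=[6.3756] v=[-0.7241]
Step 26: x=[6.3386] v=[-0.7391]
Step 27: x=[6.3010] v=[-0.7526]
Step 28: x=[6.2628] v=[-0.7646]
Step 29: x=[6.2240] v=[-0.7751]
Step 30: x=[6.1848] v=[-0.7841]
Step 31: x=[6.1452] v=[-0.7915]
Step 32: x=[6.1053] v=[-0.7973]
Step 33: x=[6.0652] v=[-0.8015]
Step 34: x=[6.0250] v=[-0.8041]
Step 35: x=[5.9847] v=[-0.8051]
Step 36: x=[5.9445] v=[-0.8045]
Step 37: x=[5.9044] v=[-0.8023]
Step 38: x=[5.8645] v=[-0.7985]
Step 39: x=[5.8248] v=[-0.7931]
Step 40: x=[5.7855] v=[-0.7861]
Step 41: x=[5.7466] v=[-0.7775]
Step 42: x=[5.7082] v=[-0.7674]
Step 43: x=[5.6704] v=[-0.7557]
Step 44: x=[5.6333] v=[-0.7425]
Step 45: x=[5.5969] v=[-0.7278]
Step 46: x=[5.5613] v=[-0.7117]
Step 47: x=[5.5266] v=[-0.6942]
Step 48: x=[5.4928] v=[-0.6753]
Step 49: x=[5.4601] v=[-0.6550]
Step 50: x=[5.4284] v=[-0.6334]
Step 51: x=[5.3979] v=[-0.6105]
Step 52: x=[5.3686] v=[-0.5864]
Step 53: x=[5.3405] v=[-0.5611]
Step 54: x=[5.3138] v=[-0.5347]
Step 55: x=[5.2884] v=[-0.5073]
Step 56: x=[5.2645] v=[-0.4788]
Step 57: x=[5.2420] v=[-0.4494]
Step 58: x=[5.2210] v=[-0.4191]
Step 59: x=[5.2016] v=[-0.3879]
Step 60: x=[5.1838] v=[-0.3560]
Step 61: x=[5.1676] v=[-0.3234]
Step 62: x=[5.1531] v=[-0.2901]
Step 63: x=[5.1403] v=[-0.2562]
Step 64: x=[5.1292] v=[-0.2218]
Step 65: x=[5.1199] v=[-0.1870]
Step 66: x=[5.1123] v=[-0.1518]
v[0] did not become non-negative within 66 steps; using fallback time=3.3000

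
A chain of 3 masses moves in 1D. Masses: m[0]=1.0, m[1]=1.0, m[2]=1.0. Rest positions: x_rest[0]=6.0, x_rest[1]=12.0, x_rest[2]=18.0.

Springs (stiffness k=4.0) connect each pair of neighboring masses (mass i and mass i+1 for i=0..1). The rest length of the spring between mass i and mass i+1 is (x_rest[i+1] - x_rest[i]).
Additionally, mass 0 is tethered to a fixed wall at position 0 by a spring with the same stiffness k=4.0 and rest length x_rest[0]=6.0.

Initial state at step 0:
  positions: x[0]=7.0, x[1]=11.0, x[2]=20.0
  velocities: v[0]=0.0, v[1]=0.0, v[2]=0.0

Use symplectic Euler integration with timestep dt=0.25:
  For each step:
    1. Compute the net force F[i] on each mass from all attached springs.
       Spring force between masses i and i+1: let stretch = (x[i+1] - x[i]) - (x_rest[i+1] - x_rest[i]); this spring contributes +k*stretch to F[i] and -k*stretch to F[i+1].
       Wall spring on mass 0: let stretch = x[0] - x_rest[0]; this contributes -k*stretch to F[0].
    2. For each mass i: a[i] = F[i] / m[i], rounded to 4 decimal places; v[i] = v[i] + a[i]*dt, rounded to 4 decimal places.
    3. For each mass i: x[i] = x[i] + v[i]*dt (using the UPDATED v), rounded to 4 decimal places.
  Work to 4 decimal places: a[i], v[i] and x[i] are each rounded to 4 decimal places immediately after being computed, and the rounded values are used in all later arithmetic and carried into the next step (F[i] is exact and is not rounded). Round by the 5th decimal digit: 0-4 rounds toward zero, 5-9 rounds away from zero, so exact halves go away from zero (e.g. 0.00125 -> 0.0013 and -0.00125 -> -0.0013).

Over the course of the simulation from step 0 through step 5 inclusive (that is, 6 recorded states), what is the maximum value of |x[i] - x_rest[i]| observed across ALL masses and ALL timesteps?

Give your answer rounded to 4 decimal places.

Step 0: x=[7.0000 11.0000 20.0000] v=[0.0000 0.0000 0.0000]
Step 1: x=[6.2500 12.2500 19.2500] v=[-3.0000 5.0000 -3.0000]
Step 2: x=[5.4375 13.7500 18.2500] v=[-3.2500 6.0000 -4.0000]
Step 3: x=[5.3438 14.2969 17.6250] v=[-0.3750 2.1875 -2.5000]
Step 4: x=[6.1524 13.4375 17.6680] v=[3.2343 -3.4375 0.1719]
Step 5: x=[7.2442 11.8145 18.1534] v=[4.3670 -6.4921 1.9414]
Max displacement = 2.2969

Answer: 2.2969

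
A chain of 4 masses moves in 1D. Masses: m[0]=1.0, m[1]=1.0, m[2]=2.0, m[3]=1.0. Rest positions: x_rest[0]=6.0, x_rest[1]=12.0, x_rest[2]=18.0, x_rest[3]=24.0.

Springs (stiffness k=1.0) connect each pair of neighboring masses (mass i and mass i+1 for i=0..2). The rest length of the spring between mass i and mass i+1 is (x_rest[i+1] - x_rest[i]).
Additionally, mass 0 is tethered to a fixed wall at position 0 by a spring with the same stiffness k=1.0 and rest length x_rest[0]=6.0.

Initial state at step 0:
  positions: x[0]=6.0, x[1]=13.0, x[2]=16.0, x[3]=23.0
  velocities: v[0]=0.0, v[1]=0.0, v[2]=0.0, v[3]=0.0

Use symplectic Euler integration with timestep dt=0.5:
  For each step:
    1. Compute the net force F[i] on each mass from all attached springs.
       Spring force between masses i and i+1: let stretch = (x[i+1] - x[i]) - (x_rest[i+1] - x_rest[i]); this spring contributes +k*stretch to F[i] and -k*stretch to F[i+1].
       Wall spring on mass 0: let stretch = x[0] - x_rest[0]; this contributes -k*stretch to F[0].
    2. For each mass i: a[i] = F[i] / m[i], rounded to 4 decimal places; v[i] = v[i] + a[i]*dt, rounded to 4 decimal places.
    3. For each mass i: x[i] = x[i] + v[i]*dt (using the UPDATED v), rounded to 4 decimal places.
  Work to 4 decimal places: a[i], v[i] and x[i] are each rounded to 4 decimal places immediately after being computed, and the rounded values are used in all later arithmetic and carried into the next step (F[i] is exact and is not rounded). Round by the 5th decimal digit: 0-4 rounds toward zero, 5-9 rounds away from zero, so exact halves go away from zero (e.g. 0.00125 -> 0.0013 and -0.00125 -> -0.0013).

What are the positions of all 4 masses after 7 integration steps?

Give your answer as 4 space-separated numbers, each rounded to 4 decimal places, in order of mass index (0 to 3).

Step 0: x=[6.0000 13.0000 16.0000 23.0000] v=[0.0000 0.0000 0.0000 0.0000]
Step 1: x=[6.2500 12.0000 16.5000 22.7500] v=[0.5000 -2.0000 1.0000 -0.5000]
Step 2: x=[6.3750 10.6875 17.2188 22.4375] v=[0.2500 -2.6250 1.4375 -0.6250]
Step 3: x=[5.9844 9.9297 17.7735 22.3203] v=[-0.7813 -1.5156 1.1094 -0.2344]
Step 4: x=[5.0840 10.1466 17.9161 22.5664] v=[-1.8009 0.4337 0.2852 0.4922]
Step 5: x=[4.1782 11.0402 17.6688 23.1500] v=[-1.8116 1.7872 -0.4946 1.1671]
Step 6: x=[3.9434 11.8755 17.2781 23.8633] v=[-0.4697 1.6705 -0.7815 1.4265]
Step 7: x=[4.7058 12.0784 17.0352 24.4303] v=[1.5247 0.4058 -0.4859 1.1339]

Answer: 4.7058 12.0784 17.0352 24.4303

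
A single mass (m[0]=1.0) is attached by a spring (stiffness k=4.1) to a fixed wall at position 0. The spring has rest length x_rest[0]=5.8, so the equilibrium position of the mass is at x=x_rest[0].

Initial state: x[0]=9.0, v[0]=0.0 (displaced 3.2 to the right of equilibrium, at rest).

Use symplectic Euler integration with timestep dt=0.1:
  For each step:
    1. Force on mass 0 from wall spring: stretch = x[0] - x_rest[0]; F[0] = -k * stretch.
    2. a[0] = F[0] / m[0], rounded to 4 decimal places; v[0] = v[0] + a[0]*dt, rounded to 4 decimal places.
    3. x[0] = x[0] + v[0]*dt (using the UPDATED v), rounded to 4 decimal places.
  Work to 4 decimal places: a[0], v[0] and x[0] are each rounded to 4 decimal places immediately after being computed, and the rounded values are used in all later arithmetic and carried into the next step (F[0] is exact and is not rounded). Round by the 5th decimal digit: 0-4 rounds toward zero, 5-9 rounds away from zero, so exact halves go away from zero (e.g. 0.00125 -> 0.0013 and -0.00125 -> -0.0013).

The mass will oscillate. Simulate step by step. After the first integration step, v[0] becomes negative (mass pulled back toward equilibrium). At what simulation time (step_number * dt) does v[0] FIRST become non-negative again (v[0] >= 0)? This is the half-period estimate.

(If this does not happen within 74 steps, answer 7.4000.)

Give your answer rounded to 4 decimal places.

Answer: 1.6000

Derivation:
Step 0: x=[9.0000] v=[0.0000]
Step 1: x=[8.8688] v=[-1.3120]
Step 2: x=[8.6118] v=[-2.5702]
Step 3: x=[8.2395] v=[-3.7230]
Step 4: x=[7.7672] v=[-4.7232]
Step 5: x=[7.2142] v=[-5.5298]
Step 6: x=[6.6032] v=[-6.1096]
Step 7: x=[5.9593] v=[-6.4389]
Step 8: x=[5.3089] v=[-6.5042]
Step 9: x=[4.6786] v=[-6.3029]
Step 10: x=[4.0943] v=[-5.8431]
Step 11: x=[3.5799] v=[-5.1438]
Step 12: x=[3.1565] v=[-4.2336]
Step 13: x=[2.8415] v=[-3.1498]
Step 14: x=[2.6478] v=[-1.9368]
Step 15: x=[2.5834] v=[-0.6444]
Step 16: x=[2.6508] v=[0.6744]
First v>=0 after going negative at step 16, time=1.6000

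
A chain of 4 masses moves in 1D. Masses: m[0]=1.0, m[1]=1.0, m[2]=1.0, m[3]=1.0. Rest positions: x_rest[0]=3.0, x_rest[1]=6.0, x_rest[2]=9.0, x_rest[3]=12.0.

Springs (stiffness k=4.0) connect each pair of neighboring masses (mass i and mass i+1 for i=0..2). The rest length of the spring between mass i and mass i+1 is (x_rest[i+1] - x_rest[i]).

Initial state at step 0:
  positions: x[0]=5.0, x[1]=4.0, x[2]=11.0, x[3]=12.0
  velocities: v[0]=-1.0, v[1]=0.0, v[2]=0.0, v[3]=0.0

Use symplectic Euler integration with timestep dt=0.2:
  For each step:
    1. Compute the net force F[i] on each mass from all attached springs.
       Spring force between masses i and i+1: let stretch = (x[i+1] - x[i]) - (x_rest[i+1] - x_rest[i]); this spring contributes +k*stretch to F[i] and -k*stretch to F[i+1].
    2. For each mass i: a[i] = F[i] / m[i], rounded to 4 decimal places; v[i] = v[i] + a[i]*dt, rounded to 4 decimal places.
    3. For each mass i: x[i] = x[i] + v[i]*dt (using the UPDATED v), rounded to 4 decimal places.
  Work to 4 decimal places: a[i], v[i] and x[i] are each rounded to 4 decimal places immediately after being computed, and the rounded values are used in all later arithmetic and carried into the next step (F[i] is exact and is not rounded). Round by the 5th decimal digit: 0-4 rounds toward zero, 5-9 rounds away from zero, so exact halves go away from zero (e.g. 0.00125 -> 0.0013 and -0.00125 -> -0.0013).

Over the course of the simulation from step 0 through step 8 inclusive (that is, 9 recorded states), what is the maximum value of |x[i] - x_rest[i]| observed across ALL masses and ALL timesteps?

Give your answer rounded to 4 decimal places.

Answer: 2.8578

Derivation:
Step 0: x=[5.0000 4.0000 11.0000 12.0000] v=[-1.0000 0.0000 0.0000 0.0000]
Step 1: x=[4.1600 5.2800 10.0400 12.3200] v=[-4.2000 6.4000 -4.8000 1.6000]
Step 2: x=[3.0192 7.1424 8.6832 12.7552] v=[-5.7040 9.3120 -6.7840 2.1760]
Step 3: x=[2.0581 8.5916 7.7314 13.0189] v=[-4.8054 7.2461 -4.7590 1.3184]
Step 4: x=[1.6624 8.8578 7.7632 12.9166] v=[-1.9786 1.3311 0.1592 -0.5116]
Step 5: x=[1.9379 7.7976 8.7947 12.4697] v=[1.3777 -5.3009 5.1576 -2.2343]
Step 6: x=[2.6710 5.9594 10.2547 11.9148] v=[3.6655 -9.1910 7.2999 -2.7743]
Step 7: x=[3.4502 4.2823 11.2930 11.5743] v=[3.8962 -8.3855 5.1917 -1.7024]
Step 8: x=[3.8826 3.5938 11.2546 11.6688] v=[2.1619 -3.4426 -0.1918 0.4726]
Max displacement = 2.8578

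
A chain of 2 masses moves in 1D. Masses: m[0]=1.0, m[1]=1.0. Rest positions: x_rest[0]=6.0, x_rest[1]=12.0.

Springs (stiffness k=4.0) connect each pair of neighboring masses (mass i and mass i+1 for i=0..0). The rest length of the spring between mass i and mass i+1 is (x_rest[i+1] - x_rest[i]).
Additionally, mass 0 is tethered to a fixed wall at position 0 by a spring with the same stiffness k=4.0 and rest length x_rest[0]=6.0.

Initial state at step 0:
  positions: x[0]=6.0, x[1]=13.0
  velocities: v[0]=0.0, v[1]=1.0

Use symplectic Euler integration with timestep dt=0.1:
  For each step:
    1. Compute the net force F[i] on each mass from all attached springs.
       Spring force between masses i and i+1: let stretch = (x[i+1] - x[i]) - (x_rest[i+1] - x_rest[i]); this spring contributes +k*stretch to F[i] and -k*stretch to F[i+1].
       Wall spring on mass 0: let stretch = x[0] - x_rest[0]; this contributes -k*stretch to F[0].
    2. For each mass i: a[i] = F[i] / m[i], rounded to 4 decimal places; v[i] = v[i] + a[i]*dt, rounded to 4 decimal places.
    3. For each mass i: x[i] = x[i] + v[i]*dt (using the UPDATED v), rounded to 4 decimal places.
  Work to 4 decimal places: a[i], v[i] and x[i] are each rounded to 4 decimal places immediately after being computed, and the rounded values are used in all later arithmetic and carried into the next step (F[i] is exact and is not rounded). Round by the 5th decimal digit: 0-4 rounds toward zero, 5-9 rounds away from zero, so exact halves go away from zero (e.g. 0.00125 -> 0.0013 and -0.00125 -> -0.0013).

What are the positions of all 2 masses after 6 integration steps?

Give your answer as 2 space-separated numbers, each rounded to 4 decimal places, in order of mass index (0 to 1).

Step 0: x=[6.0000 13.0000] v=[0.0000 1.0000]
Step 1: x=[6.0400 13.0600] v=[0.4000 0.6000]
Step 2: x=[6.1192 13.0792] v=[0.7920 0.1920]
Step 3: x=[6.2320 13.0600] v=[1.1283 -0.1920]
Step 4: x=[6.3687 13.0077] v=[1.3667 -0.5232]
Step 5: x=[6.5162 12.9298] v=[1.4748 -0.7788]
Step 6: x=[6.6596 12.8354] v=[1.4338 -0.9442]

Answer: 6.6596 12.8354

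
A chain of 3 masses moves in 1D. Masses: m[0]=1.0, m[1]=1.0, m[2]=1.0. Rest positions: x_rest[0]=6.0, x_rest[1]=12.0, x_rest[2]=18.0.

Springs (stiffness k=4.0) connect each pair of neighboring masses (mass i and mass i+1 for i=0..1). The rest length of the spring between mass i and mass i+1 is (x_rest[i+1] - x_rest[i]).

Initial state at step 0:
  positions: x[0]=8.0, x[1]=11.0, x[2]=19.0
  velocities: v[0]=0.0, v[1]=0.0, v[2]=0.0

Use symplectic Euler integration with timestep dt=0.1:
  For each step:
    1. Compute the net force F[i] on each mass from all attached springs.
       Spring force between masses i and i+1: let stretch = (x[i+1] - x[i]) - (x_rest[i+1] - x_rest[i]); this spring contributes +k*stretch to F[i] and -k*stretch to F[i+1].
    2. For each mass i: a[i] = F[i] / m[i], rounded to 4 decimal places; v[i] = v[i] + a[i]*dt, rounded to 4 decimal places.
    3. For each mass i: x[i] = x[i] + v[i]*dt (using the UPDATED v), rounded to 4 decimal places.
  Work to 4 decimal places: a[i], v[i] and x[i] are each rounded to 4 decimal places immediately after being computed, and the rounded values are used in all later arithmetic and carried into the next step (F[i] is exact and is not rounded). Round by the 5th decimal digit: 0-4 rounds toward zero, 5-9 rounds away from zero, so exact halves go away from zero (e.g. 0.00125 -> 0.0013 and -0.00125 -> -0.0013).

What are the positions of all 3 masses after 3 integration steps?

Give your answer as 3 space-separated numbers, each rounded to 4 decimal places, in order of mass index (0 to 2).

Answer: 7.3425 12.0829 18.5746

Derivation:
Step 0: x=[8.0000 11.0000 19.0000] v=[0.0000 0.0000 0.0000]
Step 1: x=[7.8800 11.2000 18.9200] v=[-1.2000 2.0000 -0.8000]
Step 2: x=[7.6528 11.5760 18.7712] v=[-2.2720 3.7600 -1.4880]
Step 3: x=[7.3425 12.0829 18.5746] v=[-3.1027 5.0688 -1.9661]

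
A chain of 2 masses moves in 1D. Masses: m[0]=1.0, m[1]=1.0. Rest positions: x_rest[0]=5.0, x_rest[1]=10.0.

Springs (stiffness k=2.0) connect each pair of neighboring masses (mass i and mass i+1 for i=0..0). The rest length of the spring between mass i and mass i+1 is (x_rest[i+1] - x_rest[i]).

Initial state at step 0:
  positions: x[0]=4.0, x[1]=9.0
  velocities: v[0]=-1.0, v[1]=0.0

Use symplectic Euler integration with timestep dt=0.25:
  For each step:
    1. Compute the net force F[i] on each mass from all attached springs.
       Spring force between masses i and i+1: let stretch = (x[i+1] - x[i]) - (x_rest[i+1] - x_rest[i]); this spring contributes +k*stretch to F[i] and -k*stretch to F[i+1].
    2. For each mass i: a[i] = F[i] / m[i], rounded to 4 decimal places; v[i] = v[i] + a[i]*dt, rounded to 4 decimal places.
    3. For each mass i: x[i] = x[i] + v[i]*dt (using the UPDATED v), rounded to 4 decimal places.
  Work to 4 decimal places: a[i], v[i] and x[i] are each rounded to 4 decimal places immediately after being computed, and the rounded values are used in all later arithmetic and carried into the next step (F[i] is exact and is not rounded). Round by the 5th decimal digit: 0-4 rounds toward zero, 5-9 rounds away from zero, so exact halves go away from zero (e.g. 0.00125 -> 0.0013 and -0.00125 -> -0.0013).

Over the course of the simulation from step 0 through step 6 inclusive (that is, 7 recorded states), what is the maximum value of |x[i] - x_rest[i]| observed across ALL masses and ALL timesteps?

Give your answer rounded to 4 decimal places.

Answer: 1.7782

Derivation:
Step 0: x=[4.0000 9.0000] v=[-1.0000 0.0000]
Step 1: x=[3.7500 9.0000] v=[-1.0000 0.0000]
Step 2: x=[3.5313 8.9688] v=[-0.8750 -0.1250]
Step 3: x=[3.3672 8.8829] v=[-0.6563 -0.3438]
Step 4: x=[3.2676 8.7325] v=[-0.3985 -0.6017]
Step 5: x=[3.2261 8.5240] v=[-0.1661 -0.8342]
Step 6: x=[3.2218 8.2782] v=[-0.0172 -0.9832]
Max displacement = 1.7782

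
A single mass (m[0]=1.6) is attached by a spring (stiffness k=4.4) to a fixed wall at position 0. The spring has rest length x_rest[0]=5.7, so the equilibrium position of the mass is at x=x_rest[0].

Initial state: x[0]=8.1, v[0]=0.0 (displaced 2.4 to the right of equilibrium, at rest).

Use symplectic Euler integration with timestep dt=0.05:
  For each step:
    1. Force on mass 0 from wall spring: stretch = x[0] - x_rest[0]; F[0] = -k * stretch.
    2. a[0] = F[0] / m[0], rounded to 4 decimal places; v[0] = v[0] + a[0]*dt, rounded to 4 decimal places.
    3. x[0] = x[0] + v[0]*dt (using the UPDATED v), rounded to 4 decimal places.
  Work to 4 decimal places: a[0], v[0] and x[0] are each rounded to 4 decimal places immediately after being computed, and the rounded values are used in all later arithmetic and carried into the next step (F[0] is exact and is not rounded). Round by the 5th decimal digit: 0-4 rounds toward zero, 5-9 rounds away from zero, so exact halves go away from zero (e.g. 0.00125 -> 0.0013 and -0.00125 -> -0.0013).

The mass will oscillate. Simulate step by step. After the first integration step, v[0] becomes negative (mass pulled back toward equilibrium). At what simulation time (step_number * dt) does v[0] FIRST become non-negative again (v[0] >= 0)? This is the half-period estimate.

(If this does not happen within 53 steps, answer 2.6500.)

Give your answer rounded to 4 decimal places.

Answer: 1.9000

Derivation:
Step 0: x=[8.1000] v=[0.0000]
Step 1: x=[8.0835] v=[-0.3300]
Step 2: x=[8.0506] v=[-0.6577]
Step 3: x=[8.0016] v=[-0.9809]
Step 4: x=[7.9367] v=[-1.2974]
Step 5: x=[7.8565] v=[-1.6049]
Step 6: x=[7.7614] v=[-1.9014]
Step 7: x=[7.6522] v=[-2.1848]
Step 8: x=[7.5295] v=[-2.4532]
Step 9: x=[7.3943] v=[-2.7048]
Step 10: x=[7.2474] v=[-2.9378]
Step 11: x=[7.0899] v=[-3.1506]
Step 12: x=[6.9228] v=[-3.3417]
Step 13: x=[6.7473] v=[-3.5098]
Step 14: x=[6.5646] v=[-3.6538]
Step 15: x=[6.3760] v=[-3.7727]
Step 16: x=[6.1827] v=[-3.8657]
Step 17: x=[5.9861] v=[-3.9321]
Step 18: x=[5.7875] v=[-3.9714]
Step 19: x=[5.5883] v=[-3.9834]
Step 20: x=[5.3899] v=[-3.9680]
Step 21: x=[5.1936] v=[-3.9254]
Step 22: x=[5.0008] v=[-3.8558]
Step 23: x=[4.8128] v=[-3.7597]
Step 24: x=[4.6309] v=[-3.6377]
Step 25: x=[4.4564] v=[-3.4907]
Step 26: x=[4.2904] v=[-3.3197]
Step 27: x=[4.1341] v=[-3.1259]
Step 28: x=[3.9886] v=[-2.9106]
Step 29: x=[3.8548] v=[-2.6753]
Step 30: x=[3.7337] v=[-2.4216]
Step 31: x=[3.6261] v=[-2.1512]
Step 32: x=[3.5328] v=[-1.8660]
Step 33: x=[3.4544] v=[-1.5680]
Step 34: x=[3.3914] v=[-1.2592]
Step 35: x=[3.3443] v=[-0.9418]
Step 36: x=[3.3134] v=[-0.6179]
Step 37: x=[3.2989] v=[-0.2897]
Step 38: x=[3.3009] v=[0.0405]
First v>=0 after going negative at step 38, time=1.9000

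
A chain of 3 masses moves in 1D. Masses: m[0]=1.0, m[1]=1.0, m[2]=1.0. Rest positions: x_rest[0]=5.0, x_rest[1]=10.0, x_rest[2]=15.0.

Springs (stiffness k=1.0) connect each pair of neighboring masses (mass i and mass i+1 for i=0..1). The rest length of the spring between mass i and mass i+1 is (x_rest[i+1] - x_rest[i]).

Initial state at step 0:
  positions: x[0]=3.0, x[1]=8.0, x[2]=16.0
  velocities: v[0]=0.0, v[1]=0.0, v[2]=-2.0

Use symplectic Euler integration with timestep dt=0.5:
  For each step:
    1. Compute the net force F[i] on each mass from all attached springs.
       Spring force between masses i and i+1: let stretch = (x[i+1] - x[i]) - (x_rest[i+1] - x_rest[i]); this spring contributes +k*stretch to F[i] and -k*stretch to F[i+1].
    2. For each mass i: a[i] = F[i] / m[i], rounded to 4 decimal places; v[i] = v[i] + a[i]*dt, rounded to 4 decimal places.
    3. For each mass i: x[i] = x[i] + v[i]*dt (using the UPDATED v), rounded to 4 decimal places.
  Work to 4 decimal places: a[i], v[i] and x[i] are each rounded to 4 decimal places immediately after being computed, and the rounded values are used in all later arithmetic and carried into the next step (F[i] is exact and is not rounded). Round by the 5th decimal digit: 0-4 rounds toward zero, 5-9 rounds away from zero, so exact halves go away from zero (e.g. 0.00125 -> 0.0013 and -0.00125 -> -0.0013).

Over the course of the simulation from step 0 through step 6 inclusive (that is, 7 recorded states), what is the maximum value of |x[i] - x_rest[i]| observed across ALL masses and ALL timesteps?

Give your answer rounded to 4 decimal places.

Answer: 4.5235

Derivation:
Step 0: x=[3.0000 8.0000 16.0000] v=[0.0000 0.0000 -2.0000]
Step 1: x=[3.0000 8.7500 14.2500] v=[0.0000 1.5000 -3.5000]
Step 2: x=[3.1875 9.4375 12.3750] v=[0.3750 1.3750 -3.7500]
Step 3: x=[3.6875 9.2969 11.0156] v=[1.0000 -0.2813 -2.7188]
Step 4: x=[4.3399 8.1836 10.4765] v=[1.3047 -2.2267 -1.0782]
Step 5: x=[4.7032 6.6826 10.6142] v=[0.7266 -3.0021 0.2754]
Step 6: x=[4.3114 5.6696 11.0190] v=[-0.7837 -2.0260 0.8096]
Max displacement = 4.5235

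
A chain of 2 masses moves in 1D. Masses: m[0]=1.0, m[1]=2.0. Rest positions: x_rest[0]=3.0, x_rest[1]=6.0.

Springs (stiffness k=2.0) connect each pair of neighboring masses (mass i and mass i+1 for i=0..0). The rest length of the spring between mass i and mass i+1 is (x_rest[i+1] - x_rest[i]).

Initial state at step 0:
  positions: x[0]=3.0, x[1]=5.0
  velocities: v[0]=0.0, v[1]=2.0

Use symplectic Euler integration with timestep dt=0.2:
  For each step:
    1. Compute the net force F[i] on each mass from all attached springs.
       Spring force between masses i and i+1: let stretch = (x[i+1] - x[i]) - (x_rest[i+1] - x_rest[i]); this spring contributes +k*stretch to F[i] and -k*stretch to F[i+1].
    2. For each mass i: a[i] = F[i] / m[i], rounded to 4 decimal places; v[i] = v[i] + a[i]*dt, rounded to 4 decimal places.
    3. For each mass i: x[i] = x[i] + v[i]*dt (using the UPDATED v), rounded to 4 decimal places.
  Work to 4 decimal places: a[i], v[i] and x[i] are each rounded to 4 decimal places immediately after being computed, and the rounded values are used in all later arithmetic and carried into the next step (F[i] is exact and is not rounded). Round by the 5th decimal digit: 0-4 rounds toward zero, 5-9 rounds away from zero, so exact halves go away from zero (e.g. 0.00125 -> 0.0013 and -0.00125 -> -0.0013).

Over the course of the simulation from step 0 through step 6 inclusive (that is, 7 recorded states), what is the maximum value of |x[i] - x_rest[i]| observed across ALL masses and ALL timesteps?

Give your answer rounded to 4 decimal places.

Answer: 1.4889

Derivation:
Step 0: x=[3.0000 5.0000] v=[0.0000 2.0000]
Step 1: x=[2.9200 5.4400] v=[-0.4000 2.2000]
Step 2: x=[2.8016 5.8992] v=[-0.5920 2.2960]
Step 3: x=[2.6910 6.3545] v=[-0.5530 2.2765]
Step 4: x=[2.6335 6.7833] v=[-0.2876 2.1438]
Step 5: x=[2.6680 7.1661] v=[0.1723 1.9138]
Step 6: x=[2.8223 7.4889] v=[0.7715 1.6142]
Max displacement = 1.4889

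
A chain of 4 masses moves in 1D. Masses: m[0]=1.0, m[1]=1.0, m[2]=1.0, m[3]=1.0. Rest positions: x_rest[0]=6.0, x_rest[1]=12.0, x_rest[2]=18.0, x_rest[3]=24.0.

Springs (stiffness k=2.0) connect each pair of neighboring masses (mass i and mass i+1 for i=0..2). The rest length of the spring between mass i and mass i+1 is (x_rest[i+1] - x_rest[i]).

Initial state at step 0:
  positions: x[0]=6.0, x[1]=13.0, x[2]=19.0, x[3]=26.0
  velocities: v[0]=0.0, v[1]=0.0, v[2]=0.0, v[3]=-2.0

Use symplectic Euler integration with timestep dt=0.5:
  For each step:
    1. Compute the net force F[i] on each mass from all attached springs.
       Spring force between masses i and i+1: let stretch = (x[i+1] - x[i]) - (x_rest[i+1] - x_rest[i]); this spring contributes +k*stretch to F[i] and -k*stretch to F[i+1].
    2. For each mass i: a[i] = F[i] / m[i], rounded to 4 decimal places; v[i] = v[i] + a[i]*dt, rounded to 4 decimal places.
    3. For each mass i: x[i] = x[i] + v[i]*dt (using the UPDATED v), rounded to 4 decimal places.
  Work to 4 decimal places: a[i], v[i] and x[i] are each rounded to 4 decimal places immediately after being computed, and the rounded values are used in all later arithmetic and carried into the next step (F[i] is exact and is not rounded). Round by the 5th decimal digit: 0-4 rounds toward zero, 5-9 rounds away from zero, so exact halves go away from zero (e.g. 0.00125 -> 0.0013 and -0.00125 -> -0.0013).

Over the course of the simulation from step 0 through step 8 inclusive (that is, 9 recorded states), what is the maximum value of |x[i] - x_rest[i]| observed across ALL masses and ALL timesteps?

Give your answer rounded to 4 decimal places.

Answer: 2.2187

Derivation:
Step 0: x=[6.0000 13.0000 19.0000 26.0000] v=[0.0000 0.0000 0.0000 -2.0000]
Step 1: x=[6.5000 12.5000 19.5000 24.5000] v=[1.0000 -1.0000 1.0000 -3.0000]
Step 2: x=[7.0000 12.5000 19.0000 23.5000] v=[1.0000 0.0000 -1.0000 -2.0000]
Step 3: x=[7.2500 13.0000 17.5000 23.2500] v=[0.5000 1.0000 -3.0000 -0.5000]
Step 4: x=[7.3750 12.8750 16.6250 23.1250] v=[0.2500 -0.2500 -1.7500 -0.2500]
Step 5: x=[7.2500 11.8750 17.1250 22.7500] v=[-0.2500 -2.0000 1.0000 -0.7500]
Step 6: x=[6.4375 11.1875 17.8125 22.5625] v=[-1.6250 -1.3750 1.3750 -0.3750]
Step 7: x=[5.0000 11.4375 17.5625 23.0000] v=[-2.8750 0.5000 -0.5000 0.8750]
Step 8: x=[3.7813 11.5313 16.9688 23.7188] v=[-2.4375 0.1875 -1.1875 1.4375]
Max displacement = 2.2187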